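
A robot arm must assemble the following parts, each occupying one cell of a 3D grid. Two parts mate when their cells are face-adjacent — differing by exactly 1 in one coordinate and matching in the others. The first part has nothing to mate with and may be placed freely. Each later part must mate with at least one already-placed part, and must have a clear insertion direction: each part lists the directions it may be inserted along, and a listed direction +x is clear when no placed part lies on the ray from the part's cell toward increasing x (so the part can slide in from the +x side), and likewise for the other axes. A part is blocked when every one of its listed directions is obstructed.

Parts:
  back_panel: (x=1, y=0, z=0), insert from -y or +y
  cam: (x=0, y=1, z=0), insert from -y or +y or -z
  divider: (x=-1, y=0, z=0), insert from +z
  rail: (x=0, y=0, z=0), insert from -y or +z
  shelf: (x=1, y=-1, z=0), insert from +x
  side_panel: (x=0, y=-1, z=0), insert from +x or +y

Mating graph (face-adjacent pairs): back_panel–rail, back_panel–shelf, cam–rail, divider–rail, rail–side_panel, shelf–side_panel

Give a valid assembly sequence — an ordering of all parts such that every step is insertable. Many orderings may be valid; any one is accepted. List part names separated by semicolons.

1. side_panel@(0, -1, 0) [+x clear] — {side_panel}
2. rail@(0, 0, 0) [+z clear] — {rail, side_panel}
3. divider@(-1, 0, 0) [+z clear] — {divider, rail, side_panel}
4. back_panel@(1, 0, 0) [-y clear] — {back_panel, divider, rail, side_panel}
5. cam@(0, 1, 0) [+y clear] — {back_panel, cam, divider, rail, side_panel}
6. shelf@(1, -1, 0) [+x clear] — {back_panel, cam, divider, rail, shelf, side_panel}

side_panel; rail; divider; back_panel; cam; shelf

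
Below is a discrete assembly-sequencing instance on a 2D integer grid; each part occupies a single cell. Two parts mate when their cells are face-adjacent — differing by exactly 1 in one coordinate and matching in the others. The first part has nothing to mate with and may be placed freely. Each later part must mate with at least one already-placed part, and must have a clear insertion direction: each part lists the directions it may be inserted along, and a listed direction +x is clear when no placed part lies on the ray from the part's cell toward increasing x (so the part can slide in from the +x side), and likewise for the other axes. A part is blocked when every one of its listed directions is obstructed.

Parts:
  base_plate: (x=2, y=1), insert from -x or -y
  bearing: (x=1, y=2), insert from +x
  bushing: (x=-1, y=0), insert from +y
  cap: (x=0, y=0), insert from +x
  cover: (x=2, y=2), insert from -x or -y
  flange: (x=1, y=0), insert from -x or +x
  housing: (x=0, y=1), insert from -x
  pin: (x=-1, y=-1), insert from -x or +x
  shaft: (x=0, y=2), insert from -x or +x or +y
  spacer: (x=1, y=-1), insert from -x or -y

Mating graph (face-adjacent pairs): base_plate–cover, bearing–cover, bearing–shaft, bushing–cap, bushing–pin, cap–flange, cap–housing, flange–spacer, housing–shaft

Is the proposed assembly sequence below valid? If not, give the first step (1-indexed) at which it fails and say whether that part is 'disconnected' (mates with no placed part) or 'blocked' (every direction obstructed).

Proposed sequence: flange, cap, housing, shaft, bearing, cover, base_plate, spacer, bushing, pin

Invalid at step 2 (blocked)

1. flange@(1, 0) [-x clear] — {flange}
2. cap@(0, 0) — +x all obstructed ⇒ blocked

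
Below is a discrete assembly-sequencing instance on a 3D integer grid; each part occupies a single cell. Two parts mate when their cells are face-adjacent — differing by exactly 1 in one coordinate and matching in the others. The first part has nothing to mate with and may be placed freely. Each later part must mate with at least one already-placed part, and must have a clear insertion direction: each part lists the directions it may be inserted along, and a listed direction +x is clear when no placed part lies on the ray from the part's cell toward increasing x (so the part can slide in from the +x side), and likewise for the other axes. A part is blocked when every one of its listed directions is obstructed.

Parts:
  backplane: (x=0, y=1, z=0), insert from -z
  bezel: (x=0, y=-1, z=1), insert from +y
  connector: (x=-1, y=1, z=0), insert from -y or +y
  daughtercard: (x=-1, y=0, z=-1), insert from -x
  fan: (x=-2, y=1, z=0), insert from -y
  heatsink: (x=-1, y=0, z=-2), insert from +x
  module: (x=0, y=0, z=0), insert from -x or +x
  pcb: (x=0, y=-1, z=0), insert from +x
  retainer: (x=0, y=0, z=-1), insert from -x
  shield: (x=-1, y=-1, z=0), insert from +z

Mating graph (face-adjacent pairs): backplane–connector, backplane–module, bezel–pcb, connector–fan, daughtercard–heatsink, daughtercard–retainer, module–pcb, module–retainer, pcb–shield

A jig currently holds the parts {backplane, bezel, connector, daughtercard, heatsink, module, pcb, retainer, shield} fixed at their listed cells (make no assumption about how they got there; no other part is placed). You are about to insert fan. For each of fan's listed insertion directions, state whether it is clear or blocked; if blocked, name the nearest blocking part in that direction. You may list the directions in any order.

-y: ray from fan(-2, 1, 0) has no placed part ⇒ clear

-y: clear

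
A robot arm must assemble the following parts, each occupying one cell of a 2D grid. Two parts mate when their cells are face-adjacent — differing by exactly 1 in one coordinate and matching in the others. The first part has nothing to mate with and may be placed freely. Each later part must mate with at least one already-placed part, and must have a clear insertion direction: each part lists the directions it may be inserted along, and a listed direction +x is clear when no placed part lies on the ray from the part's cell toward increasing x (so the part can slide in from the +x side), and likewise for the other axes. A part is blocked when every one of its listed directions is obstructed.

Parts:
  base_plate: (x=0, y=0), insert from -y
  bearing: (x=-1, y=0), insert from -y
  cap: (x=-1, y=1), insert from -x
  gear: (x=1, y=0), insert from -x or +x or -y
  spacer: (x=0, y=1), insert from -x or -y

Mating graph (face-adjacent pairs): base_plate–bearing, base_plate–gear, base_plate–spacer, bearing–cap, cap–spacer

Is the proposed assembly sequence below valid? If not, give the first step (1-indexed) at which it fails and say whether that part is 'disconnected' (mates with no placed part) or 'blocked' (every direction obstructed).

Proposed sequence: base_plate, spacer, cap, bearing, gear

1. base_plate@(0, 0) [-y clear] — {base_plate}
2. spacer@(0, 1) [-x clear] — {base_plate, spacer}
3. cap@(-1, 1) [-x clear] — {base_plate, cap, spacer}
4. bearing@(-1, 0) [-y clear] — {base_plate, bearing, cap, spacer}
5. gear@(1, 0) [+x clear] — {base_plate, bearing, cap, gear, spacer}

Valid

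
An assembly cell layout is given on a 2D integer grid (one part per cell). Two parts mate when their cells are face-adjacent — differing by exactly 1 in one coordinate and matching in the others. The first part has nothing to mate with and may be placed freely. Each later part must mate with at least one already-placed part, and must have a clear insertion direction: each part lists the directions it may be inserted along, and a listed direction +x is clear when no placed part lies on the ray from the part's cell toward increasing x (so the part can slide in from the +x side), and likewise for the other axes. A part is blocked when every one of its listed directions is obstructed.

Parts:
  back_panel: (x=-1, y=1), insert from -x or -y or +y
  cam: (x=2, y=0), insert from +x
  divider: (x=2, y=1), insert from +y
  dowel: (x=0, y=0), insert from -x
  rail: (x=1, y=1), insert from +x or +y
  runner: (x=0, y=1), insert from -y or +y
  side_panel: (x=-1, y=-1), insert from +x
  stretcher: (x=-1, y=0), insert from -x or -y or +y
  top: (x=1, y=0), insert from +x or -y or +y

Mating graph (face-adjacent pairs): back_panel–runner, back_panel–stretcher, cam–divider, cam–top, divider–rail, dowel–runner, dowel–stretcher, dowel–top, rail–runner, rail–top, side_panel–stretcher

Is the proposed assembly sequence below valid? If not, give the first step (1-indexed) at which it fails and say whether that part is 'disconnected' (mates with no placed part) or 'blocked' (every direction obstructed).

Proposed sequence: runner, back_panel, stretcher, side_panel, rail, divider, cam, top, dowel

Invalid at step 9 (blocked)

1. runner@(0, 1) [-y clear] — {runner}
2. back_panel@(-1, 1) [-x clear] — {back_panel, runner}
3. stretcher@(-1, 0) [-x clear] — {back_panel, runner, stretcher}
4. side_panel@(-1, -1) [+x clear] — {back_panel, runner, side_panel, stretcher}
5. rail@(1, 1) [+x clear] — {back_panel, rail, runner, side_panel, stretcher}
6. divider@(2, 1) [+y clear] — {back_panel, divider, rail, runner, side_panel, stretcher}
7. cam@(2, 0) [+x clear] — {back_panel, cam, divider, rail, runner, side_panel, stretcher}
8. top@(1, 0) [-y clear] — {back_panel, cam, divider, rail, runner, side_panel, stretcher, top}
9. dowel@(0, 0) — -x all obstructed ⇒ blocked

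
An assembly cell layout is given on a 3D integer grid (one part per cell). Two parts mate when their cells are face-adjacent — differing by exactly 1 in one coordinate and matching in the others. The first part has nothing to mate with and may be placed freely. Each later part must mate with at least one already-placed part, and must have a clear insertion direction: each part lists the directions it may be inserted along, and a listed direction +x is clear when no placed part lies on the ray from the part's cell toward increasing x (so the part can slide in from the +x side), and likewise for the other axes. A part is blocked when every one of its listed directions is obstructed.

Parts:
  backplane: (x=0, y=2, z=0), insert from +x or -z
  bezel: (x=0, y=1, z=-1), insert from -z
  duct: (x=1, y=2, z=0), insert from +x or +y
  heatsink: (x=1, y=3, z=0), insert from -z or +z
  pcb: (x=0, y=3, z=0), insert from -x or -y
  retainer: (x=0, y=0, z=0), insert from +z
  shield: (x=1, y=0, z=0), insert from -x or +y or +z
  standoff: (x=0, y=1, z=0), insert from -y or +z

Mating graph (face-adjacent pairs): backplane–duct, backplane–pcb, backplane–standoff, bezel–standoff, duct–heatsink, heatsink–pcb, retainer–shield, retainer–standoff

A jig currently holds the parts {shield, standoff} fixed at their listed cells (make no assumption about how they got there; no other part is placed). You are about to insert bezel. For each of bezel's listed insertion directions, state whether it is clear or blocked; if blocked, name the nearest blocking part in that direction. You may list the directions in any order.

-z: clear

-z: ray from bezel(0, 1, -1) has no placed part ⇒ clear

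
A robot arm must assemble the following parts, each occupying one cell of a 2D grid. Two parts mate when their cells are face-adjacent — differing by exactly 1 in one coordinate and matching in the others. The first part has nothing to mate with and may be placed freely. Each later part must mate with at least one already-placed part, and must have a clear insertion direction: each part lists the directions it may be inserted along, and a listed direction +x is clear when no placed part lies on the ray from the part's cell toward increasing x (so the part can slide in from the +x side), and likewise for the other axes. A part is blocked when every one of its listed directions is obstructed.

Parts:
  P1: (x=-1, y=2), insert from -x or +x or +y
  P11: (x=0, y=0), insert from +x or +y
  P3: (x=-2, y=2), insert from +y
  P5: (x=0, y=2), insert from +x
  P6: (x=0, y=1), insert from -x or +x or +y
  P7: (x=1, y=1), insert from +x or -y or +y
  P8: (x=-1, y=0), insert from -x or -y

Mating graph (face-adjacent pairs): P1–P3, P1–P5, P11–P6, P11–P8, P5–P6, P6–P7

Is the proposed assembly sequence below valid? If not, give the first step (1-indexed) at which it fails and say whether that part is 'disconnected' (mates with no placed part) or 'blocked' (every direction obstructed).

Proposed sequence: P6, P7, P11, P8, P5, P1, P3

Valid

1. P6@(0, 1) [-x clear] — {P6}
2. P7@(1, 1) [+x clear] — {P6, P7}
3. P11@(0, 0) [+x clear] — {P11, P6, P7}
4. P8@(-1, 0) [-x clear] — {P11, P6, P7, P8}
5. P5@(0, 2) [+x clear] — {P11, P5, P6, P7, P8}
6. P1@(-1, 2) [-x clear] — {P1, P11, P5, P6, P7, P8}
7. P3@(-2, 2) [+y clear] — {P1, P11, P3, P5, P6, P7, P8}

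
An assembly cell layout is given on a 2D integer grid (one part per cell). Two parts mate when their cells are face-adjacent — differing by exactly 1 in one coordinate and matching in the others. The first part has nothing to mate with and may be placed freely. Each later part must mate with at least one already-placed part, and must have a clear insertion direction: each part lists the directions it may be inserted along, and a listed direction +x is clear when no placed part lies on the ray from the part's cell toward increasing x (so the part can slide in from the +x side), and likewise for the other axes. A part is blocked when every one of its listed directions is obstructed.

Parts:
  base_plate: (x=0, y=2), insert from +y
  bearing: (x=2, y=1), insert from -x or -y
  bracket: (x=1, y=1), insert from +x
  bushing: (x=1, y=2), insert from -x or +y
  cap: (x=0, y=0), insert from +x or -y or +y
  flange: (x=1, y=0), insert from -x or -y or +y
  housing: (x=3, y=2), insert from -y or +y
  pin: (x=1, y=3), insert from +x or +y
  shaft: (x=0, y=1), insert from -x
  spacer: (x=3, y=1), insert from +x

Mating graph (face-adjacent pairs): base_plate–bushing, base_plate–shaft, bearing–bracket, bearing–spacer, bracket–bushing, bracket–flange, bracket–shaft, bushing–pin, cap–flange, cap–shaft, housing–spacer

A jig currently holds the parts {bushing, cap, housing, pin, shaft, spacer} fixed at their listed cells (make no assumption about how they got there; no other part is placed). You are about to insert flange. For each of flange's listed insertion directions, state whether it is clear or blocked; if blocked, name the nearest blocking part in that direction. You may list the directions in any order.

-x: nearest on ray is cap@(0, 0) ⇒ blocked
-y: ray from flange(1, 0) has no placed part ⇒ clear
+y: nearest on ray is bushing@(1, 2) ⇒ blocked

+y: blocked by bushing; -x: blocked by cap; -y: clear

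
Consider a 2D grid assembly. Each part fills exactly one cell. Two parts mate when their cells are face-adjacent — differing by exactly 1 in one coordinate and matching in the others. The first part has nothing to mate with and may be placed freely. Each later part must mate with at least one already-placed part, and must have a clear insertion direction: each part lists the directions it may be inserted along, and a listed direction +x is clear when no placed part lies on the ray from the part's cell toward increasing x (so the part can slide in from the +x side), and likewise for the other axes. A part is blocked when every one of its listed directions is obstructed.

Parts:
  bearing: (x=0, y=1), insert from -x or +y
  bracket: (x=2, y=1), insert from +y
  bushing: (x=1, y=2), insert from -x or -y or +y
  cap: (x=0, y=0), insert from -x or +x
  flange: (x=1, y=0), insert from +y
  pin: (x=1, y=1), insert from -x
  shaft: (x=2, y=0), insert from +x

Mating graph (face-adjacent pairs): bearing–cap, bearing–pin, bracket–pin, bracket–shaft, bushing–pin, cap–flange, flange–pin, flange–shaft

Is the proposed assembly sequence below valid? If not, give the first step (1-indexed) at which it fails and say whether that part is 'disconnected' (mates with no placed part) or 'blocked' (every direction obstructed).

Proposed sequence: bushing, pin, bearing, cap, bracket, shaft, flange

1. bushing@(1, 2) [-x clear] — {bushing}
2. pin@(1, 1) [-x clear] — {bushing, pin}
3. bearing@(0, 1) [-x clear] — {bearing, bushing, pin}
4. cap@(0, 0) [-x clear] — {bearing, bushing, cap, pin}
5. bracket@(2, 1) [+y clear] — {bearing, bracket, bushing, cap, pin}
6. shaft@(2, 0) [+x clear] — {bearing, bracket, bushing, cap, pin, shaft}
7. flange@(1, 0) — +y all obstructed ⇒ blocked

Invalid at step 7 (blocked)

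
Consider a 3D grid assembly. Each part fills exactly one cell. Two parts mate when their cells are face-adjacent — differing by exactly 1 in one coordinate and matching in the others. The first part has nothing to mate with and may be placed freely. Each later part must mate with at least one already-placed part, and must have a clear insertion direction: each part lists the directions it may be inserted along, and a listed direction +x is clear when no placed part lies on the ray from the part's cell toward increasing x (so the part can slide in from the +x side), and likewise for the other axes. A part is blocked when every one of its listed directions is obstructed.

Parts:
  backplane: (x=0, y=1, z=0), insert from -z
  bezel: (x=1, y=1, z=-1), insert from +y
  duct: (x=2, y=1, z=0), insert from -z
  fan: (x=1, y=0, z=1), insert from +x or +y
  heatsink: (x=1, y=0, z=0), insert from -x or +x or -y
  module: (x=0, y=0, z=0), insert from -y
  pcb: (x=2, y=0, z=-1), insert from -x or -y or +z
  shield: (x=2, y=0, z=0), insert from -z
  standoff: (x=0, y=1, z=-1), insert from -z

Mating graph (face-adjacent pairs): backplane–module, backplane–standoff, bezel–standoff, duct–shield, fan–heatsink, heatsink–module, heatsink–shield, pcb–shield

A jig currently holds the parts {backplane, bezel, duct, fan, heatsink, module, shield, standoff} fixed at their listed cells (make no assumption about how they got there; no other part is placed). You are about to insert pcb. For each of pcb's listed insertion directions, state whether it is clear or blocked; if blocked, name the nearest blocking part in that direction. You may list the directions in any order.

-x: ray from pcb(2, 0, -1) has no placed part ⇒ clear
-y: ray from pcb(2, 0, -1) has no placed part ⇒ clear
+z: nearest on ray is shield@(2, 0, 0) ⇒ blocked

+z: blocked by shield; -x: clear; -y: clear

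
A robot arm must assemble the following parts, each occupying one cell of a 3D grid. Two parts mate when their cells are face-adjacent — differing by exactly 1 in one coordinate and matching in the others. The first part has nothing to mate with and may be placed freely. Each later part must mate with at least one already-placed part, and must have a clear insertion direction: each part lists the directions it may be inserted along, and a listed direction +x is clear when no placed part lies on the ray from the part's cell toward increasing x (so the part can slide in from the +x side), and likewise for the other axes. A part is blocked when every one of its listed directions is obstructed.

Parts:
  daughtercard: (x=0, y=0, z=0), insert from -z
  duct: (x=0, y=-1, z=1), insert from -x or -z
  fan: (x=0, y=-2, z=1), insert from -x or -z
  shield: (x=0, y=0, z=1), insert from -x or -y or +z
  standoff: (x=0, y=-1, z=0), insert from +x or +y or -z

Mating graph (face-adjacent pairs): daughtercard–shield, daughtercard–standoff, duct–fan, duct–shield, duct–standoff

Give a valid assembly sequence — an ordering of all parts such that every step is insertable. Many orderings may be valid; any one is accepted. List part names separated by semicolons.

1. fan@(0, -2, 1) [-x clear] — {fan}
2. duct@(0, -1, 1) [-x clear] — {duct, fan}
3. shield@(0, 0, 1) [-x clear] — {duct, fan, shield}
4. daughtercard@(0, 0, 0) [-z clear] — {daughtercard, duct, fan, shield}
5. standoff@(0, -1, 0) [+x clear] — {daughtercard, duct, fan, shield, standoff}

fan; duct; shield; daughtercard; standoff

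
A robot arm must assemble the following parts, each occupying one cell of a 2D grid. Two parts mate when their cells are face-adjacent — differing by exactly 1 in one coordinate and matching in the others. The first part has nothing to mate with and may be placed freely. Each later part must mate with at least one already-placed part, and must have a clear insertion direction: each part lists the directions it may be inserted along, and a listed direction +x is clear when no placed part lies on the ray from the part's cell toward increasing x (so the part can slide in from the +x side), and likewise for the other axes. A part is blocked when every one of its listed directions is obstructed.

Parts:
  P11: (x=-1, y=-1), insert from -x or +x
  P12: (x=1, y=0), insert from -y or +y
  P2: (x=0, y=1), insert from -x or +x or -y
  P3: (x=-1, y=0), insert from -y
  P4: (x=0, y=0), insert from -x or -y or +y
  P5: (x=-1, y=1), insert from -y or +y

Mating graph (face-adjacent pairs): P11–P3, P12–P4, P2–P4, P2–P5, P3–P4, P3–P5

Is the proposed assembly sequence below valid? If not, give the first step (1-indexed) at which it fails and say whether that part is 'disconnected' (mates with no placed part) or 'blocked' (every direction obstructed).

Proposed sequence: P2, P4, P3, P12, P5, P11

Valid

1. P2@(0, 1) [-x clear] — {P2}
2. P4@(0, 0) [-x clear] — {P2, P4}
3. P3@(-1, 0) [-y clear] — {P2, P3, P4}
4. P12@(1, 0) [-y clear] — {P12, P2, P3, P4}
5. P5@(-1, 1) [+y clear] — {P12, P2, P3, P4, P5}
6. P11@(-1, -1) [-x clear] — {P11, P12, P2, P3, P4, P5}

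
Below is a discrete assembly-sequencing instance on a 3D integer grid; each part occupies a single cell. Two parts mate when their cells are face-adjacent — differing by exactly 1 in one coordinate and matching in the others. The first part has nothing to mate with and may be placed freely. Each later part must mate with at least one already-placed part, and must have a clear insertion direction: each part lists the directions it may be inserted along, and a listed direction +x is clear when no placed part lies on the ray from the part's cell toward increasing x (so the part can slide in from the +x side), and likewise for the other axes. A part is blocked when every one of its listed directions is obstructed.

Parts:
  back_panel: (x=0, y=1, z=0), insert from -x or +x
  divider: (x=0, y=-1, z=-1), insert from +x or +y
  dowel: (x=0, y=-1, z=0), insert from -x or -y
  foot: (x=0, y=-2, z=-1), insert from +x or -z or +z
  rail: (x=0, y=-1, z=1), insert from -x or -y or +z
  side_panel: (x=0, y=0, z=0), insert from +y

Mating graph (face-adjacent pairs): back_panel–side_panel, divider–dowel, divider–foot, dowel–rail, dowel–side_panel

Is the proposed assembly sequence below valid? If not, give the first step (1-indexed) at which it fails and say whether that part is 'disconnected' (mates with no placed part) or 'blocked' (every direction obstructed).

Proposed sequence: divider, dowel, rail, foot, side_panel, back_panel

Valid

1. divider@(0, -1, -1) [+x clear] — {divider}
2. dowel@(0, -1, 0) [-x clear] — {divider, dowel}
3. rail@(0, -1, 1) [-x clear] — {divider, dowel, rail}
4. foot@(0, -2, -1) [+x clear] — {divider, dowel, foot, rail}
5. side_panel@(0, 0, 0) [+y clear] — {divider, dowel, foot, rail, side_panel}
6. back_panel@(0, 1, 0) [-x clear] — {back_panel, divider, dowel, foot, rail, side_panel}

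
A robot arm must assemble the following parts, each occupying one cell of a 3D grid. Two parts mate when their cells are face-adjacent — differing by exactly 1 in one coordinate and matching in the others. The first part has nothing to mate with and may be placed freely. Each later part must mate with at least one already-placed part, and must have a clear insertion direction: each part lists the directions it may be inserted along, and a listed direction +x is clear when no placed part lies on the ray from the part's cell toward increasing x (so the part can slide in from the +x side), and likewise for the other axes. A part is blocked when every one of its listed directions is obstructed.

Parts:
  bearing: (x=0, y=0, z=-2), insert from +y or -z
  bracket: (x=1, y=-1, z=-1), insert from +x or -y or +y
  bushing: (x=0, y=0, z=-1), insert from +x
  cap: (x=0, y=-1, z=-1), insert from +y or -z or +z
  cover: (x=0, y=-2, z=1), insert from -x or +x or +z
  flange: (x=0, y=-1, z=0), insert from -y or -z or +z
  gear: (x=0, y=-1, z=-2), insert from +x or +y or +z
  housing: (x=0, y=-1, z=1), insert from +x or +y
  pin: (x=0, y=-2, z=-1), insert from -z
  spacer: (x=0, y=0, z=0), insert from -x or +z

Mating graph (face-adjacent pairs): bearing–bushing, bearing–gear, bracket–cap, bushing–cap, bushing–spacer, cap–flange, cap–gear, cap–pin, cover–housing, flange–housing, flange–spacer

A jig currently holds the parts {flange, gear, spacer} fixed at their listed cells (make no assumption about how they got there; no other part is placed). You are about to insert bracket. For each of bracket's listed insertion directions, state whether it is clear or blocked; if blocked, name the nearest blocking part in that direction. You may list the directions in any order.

+x: clear; +y: clear; -y: clear

+x: ray from bracket(1, -1, -1) has no placed part ⇒ clear
-y: ray from bracket(1, -1, -1) has no placed part ⇒ clear
+y: ray from bracket(1, -1, -1) has no placed part ⇒ clear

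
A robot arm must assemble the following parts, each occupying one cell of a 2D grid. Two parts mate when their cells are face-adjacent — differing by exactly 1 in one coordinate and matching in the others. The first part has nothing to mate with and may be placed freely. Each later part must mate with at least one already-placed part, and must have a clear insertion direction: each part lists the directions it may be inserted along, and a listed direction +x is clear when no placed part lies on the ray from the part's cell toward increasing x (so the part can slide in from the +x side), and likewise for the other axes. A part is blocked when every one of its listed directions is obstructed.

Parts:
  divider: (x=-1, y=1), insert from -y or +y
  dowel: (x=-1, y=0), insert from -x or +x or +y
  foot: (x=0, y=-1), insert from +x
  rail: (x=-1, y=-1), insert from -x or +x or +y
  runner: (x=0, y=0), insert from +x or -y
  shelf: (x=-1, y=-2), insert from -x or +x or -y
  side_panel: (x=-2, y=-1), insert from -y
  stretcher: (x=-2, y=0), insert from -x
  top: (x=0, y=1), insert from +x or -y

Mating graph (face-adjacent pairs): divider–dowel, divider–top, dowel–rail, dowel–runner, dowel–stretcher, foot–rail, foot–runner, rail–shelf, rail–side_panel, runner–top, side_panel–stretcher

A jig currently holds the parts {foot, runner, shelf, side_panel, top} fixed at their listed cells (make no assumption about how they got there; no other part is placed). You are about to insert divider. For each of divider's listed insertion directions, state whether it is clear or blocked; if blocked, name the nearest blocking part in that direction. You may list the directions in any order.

-y: nearest on ray is shelf@(-1, -2) ⇒ blocked
+y: ray from divider(-1, 1) has no placed part ⇒ clear

+y: clear; -y: blocked by shelf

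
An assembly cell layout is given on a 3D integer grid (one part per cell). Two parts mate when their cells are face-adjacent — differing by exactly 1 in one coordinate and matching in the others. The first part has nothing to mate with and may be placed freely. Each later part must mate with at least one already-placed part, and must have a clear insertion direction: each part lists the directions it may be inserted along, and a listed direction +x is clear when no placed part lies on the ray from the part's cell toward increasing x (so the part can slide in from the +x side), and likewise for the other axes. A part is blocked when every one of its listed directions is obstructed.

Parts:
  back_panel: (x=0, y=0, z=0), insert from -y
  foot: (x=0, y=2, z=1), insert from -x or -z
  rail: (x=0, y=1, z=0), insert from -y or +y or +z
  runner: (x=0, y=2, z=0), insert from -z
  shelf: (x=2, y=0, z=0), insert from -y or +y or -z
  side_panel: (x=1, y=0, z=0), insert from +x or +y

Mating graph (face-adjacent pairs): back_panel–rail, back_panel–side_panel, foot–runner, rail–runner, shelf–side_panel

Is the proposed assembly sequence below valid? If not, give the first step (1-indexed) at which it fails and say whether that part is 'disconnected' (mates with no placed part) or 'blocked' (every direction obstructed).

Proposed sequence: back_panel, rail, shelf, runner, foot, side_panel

Invalid at step 3 (disconnected)

1. back_panel@(0, 0, 0) [-y clear] — {back_panel}
2. rail@(0, 1, 0) [+y clear] — {back_panel, rail}
3. shelf@(2, 0, 0) — no placed neighbour ⇒ disconnected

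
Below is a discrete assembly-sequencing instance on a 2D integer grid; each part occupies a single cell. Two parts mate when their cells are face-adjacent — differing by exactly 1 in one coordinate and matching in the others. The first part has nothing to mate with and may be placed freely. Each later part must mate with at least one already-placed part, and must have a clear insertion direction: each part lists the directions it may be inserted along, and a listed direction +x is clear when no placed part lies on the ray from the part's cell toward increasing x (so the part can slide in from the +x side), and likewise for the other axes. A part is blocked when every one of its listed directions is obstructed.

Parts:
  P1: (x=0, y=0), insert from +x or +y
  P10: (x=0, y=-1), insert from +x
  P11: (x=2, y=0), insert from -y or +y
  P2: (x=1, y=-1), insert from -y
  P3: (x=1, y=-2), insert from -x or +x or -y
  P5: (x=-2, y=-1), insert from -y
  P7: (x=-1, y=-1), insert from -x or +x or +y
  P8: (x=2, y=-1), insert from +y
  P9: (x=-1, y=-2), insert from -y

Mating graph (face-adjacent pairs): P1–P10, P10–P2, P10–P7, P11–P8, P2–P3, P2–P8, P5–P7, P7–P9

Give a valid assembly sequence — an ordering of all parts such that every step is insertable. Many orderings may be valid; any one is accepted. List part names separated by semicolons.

1. P9@(-1, -2) [-y clear] — {P9}
2. P7@(-1, -1) [-x clear] — {P7, P9}
3. P10@(0, -1) [+x clear] — {P10, P7, P9}
4. P2@(1, -1) [-y clear] — {P10, P2, P7, P9}
5. P3@(1, -2) [+x clear] — {P10, P2, P3, P7, P9}
6. P8@(2, -1) [+y clear] — {P10, P2, P3, P7, P8, P9}
7. P11@(2, 0) [+y clear] — {P10, P11, P2, P3, P7, P8, P9}
8. P1@(0, 0) [+y clear] — {P1, P10, P11, P2, P3, P7, P8, P9}
9. P5@(-2, -1) [-y clear] — {P1, P10, P11, P2, P3, P5, P7, P8, P9}

P9; P7; P10; P2; P3; P8; P11; P1; P5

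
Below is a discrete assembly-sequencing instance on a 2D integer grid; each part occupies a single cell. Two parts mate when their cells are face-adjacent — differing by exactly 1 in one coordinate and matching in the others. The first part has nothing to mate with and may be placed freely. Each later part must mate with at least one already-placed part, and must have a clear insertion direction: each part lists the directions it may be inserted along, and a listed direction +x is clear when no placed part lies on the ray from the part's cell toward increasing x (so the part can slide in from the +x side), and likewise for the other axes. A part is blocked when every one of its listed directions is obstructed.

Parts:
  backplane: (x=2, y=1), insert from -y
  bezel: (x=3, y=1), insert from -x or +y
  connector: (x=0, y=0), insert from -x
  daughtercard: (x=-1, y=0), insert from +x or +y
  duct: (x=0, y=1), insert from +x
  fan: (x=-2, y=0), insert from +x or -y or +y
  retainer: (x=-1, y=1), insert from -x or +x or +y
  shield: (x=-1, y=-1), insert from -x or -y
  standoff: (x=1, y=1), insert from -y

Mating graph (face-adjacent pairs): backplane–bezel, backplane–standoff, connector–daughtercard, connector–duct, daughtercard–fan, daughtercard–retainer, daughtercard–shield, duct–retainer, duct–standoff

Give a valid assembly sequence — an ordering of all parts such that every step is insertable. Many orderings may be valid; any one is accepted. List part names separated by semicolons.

connector; daughtercard; shield; retainer; fan; duct; standoff; backplane; bezel

1. connector@(0, 0) [-x clear] — {connector}
2. daughtercard@(-1, 0) [+y clear] — {connector, daughtercard}
3. shield@(-1, -1) [-x clear] — {connector, daughtercard, shield}
4. retainer@(-1, 1) [-x clear] — {connector, daughtercard, retainer, shield}
5. fan@(-2, 0) [-y clear] — {connector, daughtercard, fan, retainer, shield}
6. duct@(0, 1) [+x clear] — {connector, daughtercard, duct, fan, retainer, shield}
7. standoff@(1, 1) [-y clear] — {connector, daughtercard, duct, fan, retainer, shield, standoff}
8. backplane@(2, 1) [-y clear] — {backplane, connector, daughtercard, duct, fan, retainer, shield, standoff}
9. bezel@(3, 1) [+y clear] — {backplane, bezel, connector, daughtercard, duct, fan, retainer, shield, standoff}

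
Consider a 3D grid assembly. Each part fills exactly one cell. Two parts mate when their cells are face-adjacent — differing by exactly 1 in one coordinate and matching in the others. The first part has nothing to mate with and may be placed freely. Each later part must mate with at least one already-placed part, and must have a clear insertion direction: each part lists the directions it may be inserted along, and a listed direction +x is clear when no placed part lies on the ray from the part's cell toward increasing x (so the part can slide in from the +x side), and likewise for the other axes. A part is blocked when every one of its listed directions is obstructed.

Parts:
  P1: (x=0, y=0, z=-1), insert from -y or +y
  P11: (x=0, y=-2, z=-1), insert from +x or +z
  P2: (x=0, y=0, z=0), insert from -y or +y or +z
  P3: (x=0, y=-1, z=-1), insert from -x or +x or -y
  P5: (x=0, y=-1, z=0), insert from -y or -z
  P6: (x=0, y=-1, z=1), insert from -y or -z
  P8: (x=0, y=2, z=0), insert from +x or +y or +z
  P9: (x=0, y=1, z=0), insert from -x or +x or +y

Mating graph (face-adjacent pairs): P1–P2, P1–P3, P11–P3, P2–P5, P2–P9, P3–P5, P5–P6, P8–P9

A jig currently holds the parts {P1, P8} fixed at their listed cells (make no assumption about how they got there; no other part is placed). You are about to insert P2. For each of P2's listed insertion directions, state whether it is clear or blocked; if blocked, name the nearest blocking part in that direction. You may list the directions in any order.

-y: ray from P2(0, 0, 0) has no placed part ⇒ clear
+y: nearest on ray is P8@(0, 2, 0) ⇒ blocked
+z: ray from P2(0, 0, 0) has no placed part ⇒ clear

+y: blocked by P8; +z: clear; -y: clear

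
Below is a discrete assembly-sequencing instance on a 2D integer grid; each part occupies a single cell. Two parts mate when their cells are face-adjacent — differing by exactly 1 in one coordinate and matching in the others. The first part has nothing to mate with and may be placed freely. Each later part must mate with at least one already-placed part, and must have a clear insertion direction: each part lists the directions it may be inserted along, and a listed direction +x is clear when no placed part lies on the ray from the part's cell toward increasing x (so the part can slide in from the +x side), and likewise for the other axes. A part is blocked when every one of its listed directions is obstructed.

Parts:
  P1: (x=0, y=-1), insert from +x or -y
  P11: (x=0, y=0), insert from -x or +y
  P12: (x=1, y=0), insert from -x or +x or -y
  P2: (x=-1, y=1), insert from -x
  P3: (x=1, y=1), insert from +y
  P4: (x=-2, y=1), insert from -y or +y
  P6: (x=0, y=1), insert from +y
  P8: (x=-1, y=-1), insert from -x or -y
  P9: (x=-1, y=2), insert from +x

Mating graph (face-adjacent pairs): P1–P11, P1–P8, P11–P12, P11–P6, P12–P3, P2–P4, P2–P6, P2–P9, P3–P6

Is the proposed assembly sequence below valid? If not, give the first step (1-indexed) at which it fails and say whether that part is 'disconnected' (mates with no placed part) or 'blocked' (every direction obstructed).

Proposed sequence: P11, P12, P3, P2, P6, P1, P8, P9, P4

1. P11@(0, 0) [-x clear] — {P11}
2. P12@(1, 0) [+x clear] — {P11, P12}
3. P3@(1, 1) [+y clear] — {P11, P12, P3}
4. P2@(-1, 1) — no placed neighbour ⇒ disconnected

Invalid at step 4 (disconnected)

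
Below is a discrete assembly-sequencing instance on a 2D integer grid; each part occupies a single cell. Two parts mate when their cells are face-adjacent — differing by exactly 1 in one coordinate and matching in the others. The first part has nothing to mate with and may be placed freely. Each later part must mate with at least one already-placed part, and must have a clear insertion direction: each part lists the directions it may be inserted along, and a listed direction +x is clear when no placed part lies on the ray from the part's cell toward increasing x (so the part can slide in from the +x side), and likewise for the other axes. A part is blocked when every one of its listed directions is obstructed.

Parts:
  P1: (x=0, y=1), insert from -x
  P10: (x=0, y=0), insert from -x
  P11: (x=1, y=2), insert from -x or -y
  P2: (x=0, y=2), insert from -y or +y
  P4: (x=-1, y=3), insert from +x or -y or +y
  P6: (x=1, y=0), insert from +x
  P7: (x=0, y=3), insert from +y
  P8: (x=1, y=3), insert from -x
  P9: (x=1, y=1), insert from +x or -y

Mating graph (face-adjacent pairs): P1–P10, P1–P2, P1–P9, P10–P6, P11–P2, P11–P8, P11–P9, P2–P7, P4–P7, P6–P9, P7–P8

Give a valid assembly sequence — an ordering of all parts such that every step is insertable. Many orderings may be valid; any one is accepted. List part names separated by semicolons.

1. P8@(1, 3) [-x clear] — {P8}
2. P7@(0, 3) [+y clear] — {P7, P8}
3. P2@(0, 2) [-y clear] — {P2, P7, P8}
4. P11@(1, 2) [-y clear] — {P11, P2, P7, P8}
5. P9@(1, 1) [+x clear] — {P11, P2, P7, P8, P9}
6. P4@(-1, 3) [-y clear] — {P11, P2, P4, P7, P8, P9}
7. P1@(0, 1) [-x clear] — {P1, P11, P2, P4, P7, P8, P9}
8. P10@(0, 0) [-x clear] — {P1, P10, P11, P2, P4, P7, P8, P9}
9. P6@(1, 0) [+x clear] — {P1, P10, P11, P2, P4, P6, P7, P8, P9}

P8; P7; P2; P11; P9; P4; P1; P10; P6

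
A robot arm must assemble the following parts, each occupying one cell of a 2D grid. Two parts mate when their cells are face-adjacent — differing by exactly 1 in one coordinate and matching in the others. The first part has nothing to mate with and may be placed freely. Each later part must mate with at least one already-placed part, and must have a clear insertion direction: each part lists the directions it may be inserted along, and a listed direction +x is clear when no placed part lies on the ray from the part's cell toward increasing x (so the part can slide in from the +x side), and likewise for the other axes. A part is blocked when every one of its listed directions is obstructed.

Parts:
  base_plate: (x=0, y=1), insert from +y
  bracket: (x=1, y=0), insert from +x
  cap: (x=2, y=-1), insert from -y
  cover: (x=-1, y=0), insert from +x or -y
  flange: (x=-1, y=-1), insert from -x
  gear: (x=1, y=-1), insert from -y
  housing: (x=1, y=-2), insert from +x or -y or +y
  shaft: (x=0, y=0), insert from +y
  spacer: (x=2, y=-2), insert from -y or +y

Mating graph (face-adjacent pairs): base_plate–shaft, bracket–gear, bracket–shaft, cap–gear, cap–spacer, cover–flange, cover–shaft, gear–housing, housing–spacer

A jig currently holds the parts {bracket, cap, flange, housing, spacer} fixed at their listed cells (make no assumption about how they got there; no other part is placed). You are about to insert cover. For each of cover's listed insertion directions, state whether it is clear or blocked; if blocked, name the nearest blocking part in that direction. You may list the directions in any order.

+x: blocked by bracket; -y: blocked by flange

+x: nearest on ray is bracket@(1, 0) ⇒ blocked
-y: nearest on ray is flange@(-1, -1) ⇒ blocked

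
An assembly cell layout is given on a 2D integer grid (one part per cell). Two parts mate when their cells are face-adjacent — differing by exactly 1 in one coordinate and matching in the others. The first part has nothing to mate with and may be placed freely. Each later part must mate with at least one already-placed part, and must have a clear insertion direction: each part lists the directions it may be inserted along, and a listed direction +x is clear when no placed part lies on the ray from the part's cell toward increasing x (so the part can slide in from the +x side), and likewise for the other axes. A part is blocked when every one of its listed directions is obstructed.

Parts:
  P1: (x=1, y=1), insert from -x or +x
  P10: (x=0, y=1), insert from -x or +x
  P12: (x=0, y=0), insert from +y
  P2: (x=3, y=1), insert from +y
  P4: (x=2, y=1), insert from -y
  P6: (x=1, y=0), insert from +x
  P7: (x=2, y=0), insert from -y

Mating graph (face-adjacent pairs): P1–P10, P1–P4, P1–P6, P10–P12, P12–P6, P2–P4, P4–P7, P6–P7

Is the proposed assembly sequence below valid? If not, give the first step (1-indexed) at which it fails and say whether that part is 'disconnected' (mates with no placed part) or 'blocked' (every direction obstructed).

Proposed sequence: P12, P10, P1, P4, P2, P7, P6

1. P12@(0, 0) [+y clear] — {P12}
2. P10@(0, 1) [-x clear] — {P10, P12}
3. P1@(1, 1) [+x clear] — {P1, P10, P12}
4. P4@(2, 1) [-y clear] — {P1, P10, P12, P4}
5. P2@(3, 1) [+y clear] — {P1, P10, P12, P2, P4}
6. P7@(2, 0) [-y clear] — {P1, P10, P12, P2, P4, P7}
7. P6@(1, 0) — +x all obstructed ⇒ blocked

Invalid at step 7 (blocked)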